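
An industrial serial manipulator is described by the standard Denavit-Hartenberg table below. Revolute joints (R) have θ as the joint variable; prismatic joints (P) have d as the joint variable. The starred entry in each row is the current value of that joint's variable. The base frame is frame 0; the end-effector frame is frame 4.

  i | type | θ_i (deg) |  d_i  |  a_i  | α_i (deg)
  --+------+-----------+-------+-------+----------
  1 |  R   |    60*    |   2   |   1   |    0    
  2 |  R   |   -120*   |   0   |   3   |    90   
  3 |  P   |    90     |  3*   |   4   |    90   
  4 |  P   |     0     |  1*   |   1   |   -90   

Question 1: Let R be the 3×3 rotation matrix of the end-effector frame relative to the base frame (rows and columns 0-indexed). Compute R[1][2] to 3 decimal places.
End-effector z-axis (col 2 of R) = (-0.8660,-0.5000,0.0000)
R[1][2] = -0.5000

-0.500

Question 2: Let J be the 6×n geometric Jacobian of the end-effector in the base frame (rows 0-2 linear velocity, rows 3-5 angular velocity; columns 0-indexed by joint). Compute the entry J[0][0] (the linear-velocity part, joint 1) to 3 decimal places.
axis z_0 = ẑ; lever o_n−o_0 = (-0.0981,-4.0981,7.0000)
cross product → J_v[:, 0] = (4.0981,-0.0981,0.0000)
J_ω[:, 0] = z_0
entry J[0][0] = 4.0981

4.098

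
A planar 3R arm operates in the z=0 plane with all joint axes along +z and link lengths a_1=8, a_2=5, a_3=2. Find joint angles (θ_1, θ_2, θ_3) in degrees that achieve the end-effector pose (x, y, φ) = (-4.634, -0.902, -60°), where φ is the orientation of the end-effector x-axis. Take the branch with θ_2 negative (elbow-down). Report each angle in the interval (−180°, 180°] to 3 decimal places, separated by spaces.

wrist centre = target − a_3·(cos φ, sin φ) = (-5.6340, 0.8301)
cos θ_2 = (32.4309−8²−5²)/(2·8·5) = -0.7071; θ_2 = -135.0005° (elbow-down)
β = atan2(0.8301,-5.6340) = 171.6190°; ψ = atan2(-3.5355,4.4644) = -38.3766°
θ_1 = β − ψ = 209.9956°
θ_3 = φ − θ_1 − θ_2 = -134.9951° (wrapped to (-180°,180°])

-150.004 -135.001 -134.995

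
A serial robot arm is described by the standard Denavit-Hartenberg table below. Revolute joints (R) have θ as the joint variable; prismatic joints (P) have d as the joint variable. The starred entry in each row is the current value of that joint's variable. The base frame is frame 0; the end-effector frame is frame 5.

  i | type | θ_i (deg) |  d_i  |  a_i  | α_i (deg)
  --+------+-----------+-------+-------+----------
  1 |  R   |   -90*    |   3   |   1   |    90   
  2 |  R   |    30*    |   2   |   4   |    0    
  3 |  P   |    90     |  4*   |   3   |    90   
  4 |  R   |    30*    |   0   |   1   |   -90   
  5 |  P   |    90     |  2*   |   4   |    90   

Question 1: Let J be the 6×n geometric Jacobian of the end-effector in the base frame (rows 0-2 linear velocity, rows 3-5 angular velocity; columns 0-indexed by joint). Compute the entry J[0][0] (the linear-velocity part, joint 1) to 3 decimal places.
-0.433

axis z_0 = ẑ; lever o_n−o_0 = (-8.2321,0.4330,5.4821)
cross product → J_v[:, 0] = (-0.4330,-8.2321,0.0000)
J_ω[:, 0] = z_0
entry J[0][0] = -0.4330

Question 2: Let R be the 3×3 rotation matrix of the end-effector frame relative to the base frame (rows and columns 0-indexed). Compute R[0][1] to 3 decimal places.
End-effector y-axis (col 1 of R) = (-0.8660,-0.2500,-0.4330)
R[0][1] = -0.8660

-0.866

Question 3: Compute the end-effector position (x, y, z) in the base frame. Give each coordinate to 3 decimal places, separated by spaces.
after link 1: o_1 = (0.0000, -1.0000, 3.0000)
after link 2: o_2 = (-2.0000, -4.4641, 5.0000)
after link 3: o_3 = (-6.0000, -2.9641, 7.5981)
after link 4: o_4 = (-6.5000, -2.5311, 8.3481)
after link 5: o_5 = (-8.2321, 0.4330, 5.4821)

-8.232 0.433 5.482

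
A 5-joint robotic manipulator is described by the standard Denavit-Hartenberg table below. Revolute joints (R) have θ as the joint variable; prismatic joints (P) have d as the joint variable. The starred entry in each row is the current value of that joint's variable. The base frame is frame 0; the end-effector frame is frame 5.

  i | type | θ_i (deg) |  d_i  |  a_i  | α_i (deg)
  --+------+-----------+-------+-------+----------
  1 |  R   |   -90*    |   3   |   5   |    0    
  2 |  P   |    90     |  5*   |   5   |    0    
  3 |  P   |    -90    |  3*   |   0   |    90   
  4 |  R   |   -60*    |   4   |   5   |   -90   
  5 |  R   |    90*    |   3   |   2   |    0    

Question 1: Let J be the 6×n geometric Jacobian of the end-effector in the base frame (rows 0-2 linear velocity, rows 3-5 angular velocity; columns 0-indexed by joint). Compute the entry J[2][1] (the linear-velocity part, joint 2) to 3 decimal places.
1.000

prismatic axis z_1 = (0.0000,0.0000,1.0000)
J_v[:, 1] = z_1; J_ω[:, 1] = (0,0,0)
entry J[2][1] = 1.0000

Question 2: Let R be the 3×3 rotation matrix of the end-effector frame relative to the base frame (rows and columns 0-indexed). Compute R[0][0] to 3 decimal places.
1.000

End-effector x-axis (col 0 of R) = (1.0000,-0.0000,-0.0000)
R[0][0] = 1.0000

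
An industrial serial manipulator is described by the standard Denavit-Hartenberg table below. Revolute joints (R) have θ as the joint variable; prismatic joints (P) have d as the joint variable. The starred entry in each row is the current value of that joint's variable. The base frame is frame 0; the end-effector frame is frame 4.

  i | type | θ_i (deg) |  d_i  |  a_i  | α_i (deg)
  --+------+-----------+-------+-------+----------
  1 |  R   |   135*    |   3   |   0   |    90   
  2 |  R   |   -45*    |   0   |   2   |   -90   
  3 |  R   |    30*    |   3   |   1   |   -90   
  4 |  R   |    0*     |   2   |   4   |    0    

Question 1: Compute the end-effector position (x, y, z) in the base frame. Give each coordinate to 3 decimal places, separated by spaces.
after link 1: o_1 = (0.0000, 0.0000, 3.0000)
after link 2: o_2 = (-1.0000, 1.0000, 1.5858)
after link 3: o_3 = (-3.2866, 2.5795, 3.0947)
after link 4: o_4 = (-7.1576, 1.1726, 1.3524)

-7.158 1.173 1.352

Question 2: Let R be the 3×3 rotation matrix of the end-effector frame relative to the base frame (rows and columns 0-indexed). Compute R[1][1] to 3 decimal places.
End-effector y-axis (col 1 of R) = (0.5000,-0.5000,-0.7071)
R[1][1] = -0.5000

-0.500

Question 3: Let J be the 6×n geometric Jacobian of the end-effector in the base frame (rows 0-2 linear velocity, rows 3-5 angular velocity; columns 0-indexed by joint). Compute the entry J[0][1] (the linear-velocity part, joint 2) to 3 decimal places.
-1.165

axis z_1 = (0.7071,0.7071,0.0000); lever o_n−o_1 = (-7.1576,1.1726,-1.6476)
cross product → J_v[:, 1] = (-1.1651,1.1651,5.8903)
J_ω[:, 1] = z_1
entry J[0][1] = -1.1651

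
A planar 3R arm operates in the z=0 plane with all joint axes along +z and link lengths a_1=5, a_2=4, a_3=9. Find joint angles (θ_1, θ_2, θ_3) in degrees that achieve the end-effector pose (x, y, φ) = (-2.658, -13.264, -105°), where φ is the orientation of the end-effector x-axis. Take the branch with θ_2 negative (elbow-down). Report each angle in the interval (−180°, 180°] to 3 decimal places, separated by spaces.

-45.005 -120.002 60.007

wrist centre = target − a_3·(cos φ, sin φ) = (-0.3286, -4.5707)
cos θ_2 = (20.9990−5²−4²)/(2·5·4) = -0.5000; θ_2 = -120.0017° (elbow-down)
β = atan2(-4.5707,-0.3286) = -94.1125°; ψ = atan2(-3.4640,2.9999) = -49.1071°
θ_1 = β − ψ = -45.0054°
θ_3 = φ − θ_1 − θ_2 = 60.0070° (wrapped to (-180°,180°])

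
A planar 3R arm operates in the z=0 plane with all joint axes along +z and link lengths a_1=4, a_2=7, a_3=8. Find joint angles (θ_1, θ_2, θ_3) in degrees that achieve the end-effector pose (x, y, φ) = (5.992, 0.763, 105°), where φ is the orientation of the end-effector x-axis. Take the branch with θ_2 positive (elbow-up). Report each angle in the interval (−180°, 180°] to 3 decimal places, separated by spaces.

-59.986 29.979 135.007

wrist centre = target − a_3·(cos φ, sin φ) = (8.0626, -6.9644)
cos θ_2 = (113.5077−4²−7²)/(2·4·7) = 0.8662; θ_2 = 29.9789° (elbow-up)
β = atan2(-6.9644,8.0626) = -40.8203°; ψ = atan2(3.4978,10.0635) = 19.1660°
θ_1 = β − ψ = -59.9863°
θ_3 = φ − θ_1 − θ_2 = 135.0074° (wrapped to (-180°,180°])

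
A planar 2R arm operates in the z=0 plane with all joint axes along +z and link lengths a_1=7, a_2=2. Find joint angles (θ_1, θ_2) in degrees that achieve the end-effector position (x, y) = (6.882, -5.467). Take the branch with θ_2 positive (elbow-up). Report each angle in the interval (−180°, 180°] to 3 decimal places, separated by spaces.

-44.995 29.995

cos θ_2 = (77.2500−7²−2²)/(2·7·2) = 0.8661; θ_2 = 29.9947° (elbow-up)
β = atan2(-5.4670,6.8820) = -38.4633°; ψ = atan2(0.9998,8.7321) = 6.5320°
θ_1 = β − ψ = -44.9953°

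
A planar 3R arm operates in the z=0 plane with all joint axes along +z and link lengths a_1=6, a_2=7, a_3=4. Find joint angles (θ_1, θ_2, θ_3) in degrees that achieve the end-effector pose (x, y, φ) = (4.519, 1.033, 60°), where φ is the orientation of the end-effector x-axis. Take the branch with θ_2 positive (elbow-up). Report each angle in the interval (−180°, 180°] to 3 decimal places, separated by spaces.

-134.998 149.998 45.000

wrist centre = target − a_3·(cos φ, sin φ) = (2.5190, -2.4311)
cos θ_2 = (12.2556−6²−7²)/(2·6·7) = -0.8660; θ_2 = 149.9976° (elbow-up)
β = atan2(-2.4311,2.5190) = -43.9827°; ψ = atan2(3.5003,-0.0620) = 91.0153°
θ_1 = β − ψ = -134.9980°
θ_3 = φ − θ_1 − θ_2 = 45.0004° (wrapped to (-180°,180°])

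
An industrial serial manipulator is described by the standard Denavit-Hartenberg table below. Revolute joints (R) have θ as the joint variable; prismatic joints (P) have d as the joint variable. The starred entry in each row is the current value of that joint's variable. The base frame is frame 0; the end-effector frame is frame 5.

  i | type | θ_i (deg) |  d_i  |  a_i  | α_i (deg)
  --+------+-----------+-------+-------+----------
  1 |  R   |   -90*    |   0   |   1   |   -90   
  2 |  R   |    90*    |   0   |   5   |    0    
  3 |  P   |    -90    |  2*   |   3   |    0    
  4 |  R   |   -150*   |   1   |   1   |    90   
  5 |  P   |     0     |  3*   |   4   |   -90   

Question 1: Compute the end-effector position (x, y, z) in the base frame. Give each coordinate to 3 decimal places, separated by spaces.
3.000 1.830 -5.098

after link 1: o_1 = (0.0000, -1.0000, 0.0000)
after link 2: o_2 = (0.0000, -1.0000, -5.0000)
after link 3: o_3 = (2.0000, -4.0000, -5.0000)
after link 4: o_4 = (3.0000, -3.1340, -4.5000)
after link 5: o_5 = (3.0000, 1.8301, -5.0981)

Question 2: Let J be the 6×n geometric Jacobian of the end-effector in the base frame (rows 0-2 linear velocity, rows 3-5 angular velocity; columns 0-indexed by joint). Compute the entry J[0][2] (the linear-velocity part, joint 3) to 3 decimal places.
1.000

prismatic axis z_2 = (1.0000,0.0000,0.0000)
J_v[:, 2] = z_2; J_ω[:, 2] = (0,0,0)
entry J[0][2] = 1.0000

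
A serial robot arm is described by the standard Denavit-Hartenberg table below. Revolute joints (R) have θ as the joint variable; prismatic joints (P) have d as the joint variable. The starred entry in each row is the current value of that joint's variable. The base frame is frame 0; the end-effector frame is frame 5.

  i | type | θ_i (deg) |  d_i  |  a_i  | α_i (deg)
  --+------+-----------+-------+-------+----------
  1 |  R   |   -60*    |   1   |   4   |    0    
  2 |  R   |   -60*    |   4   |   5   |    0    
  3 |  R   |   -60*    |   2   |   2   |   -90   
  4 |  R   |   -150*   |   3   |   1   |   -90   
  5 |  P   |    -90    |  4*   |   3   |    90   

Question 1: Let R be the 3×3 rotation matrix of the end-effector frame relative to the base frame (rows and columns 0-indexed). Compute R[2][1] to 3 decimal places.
0.866

End-effector y-axis (col 1 of R) = (-0.5000,-0.0000,0.8660)
R[2][1] = 0.8660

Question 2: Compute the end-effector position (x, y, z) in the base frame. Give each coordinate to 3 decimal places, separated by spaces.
-3.634 -13.794 10.964

after link 1: o_1 = (2.0000, -3.4641, 1.0000)
after link 2: o_2 = (-0.5000, -7.7942, 5.0000)
after link 3: o_3 = (-2.5000, -7.7942, 7.0000)
after link 4: o_4 = (-1.6340, -10.7942, 7.5000)
after link 5: o_5 = (-3.6340, -13.7942, 10.9641)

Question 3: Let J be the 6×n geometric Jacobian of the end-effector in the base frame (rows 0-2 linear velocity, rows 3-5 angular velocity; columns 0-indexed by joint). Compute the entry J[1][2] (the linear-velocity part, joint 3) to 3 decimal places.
-3.134

axis z_2 = (0.0000,0.0000,1.0000); lever o_n−o_2 = (-3.1340,-6.0000,5.9641)
cross product → J_v[:, 2] = (6.0000,-3.1340,0.0000)
J_ω[:, 2] = z_2
entry J[1][2] = -3.1340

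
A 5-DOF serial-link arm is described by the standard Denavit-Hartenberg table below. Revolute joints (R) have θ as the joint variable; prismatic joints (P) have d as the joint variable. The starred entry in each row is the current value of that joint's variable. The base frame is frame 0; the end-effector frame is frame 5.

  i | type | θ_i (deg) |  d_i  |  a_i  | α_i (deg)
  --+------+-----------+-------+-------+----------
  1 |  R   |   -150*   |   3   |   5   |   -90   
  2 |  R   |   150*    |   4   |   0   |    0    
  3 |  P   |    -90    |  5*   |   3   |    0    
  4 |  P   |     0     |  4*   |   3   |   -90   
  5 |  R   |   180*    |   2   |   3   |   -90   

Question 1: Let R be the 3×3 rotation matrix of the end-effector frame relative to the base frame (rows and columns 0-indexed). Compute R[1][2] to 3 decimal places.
End-effector z-axis (col 2 of R) = (0.5000,-0.8660,0.0000)
R[1][2] = -0.8660

-0.866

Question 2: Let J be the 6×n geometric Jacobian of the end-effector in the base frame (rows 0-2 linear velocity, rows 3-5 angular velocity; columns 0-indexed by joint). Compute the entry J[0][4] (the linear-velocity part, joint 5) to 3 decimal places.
axis z_4 = (0.7500,0.4330,-0.5000); lever o_n−o_4 = (2.7990,1.6160,1.5981)
cross product → J_v[:, 4] = (1.5000,-2.5981,0.0000)
J_ω[:, 4] = z_4
entry J[0][4] = 1.5000

1.500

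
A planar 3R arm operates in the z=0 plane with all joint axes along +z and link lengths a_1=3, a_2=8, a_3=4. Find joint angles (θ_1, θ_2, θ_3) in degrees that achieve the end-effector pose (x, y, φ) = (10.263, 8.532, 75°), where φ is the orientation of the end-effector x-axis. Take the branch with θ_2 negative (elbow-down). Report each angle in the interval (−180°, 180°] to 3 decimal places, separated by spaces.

wrist centre = target − a_3·(cos φ, sin φ) = (9.2277, 4.6683)
cos θ_2 = (106.9439−3²−8²)/(2·3·8) = 0.7072; θ_2 = -44.9953° (elbow-down)
β = atan2(4.6683,9.2277) = 26.8348°; ψ = atan2(-5.6564,8.6573) = -33.1592°
θ_1 = β − ψ = 59.9940°
θ_3 = φ − θ_1 − θ_2 = 60.0013° (wrapped to (-180°,180°])

59.994 -44.995 60.001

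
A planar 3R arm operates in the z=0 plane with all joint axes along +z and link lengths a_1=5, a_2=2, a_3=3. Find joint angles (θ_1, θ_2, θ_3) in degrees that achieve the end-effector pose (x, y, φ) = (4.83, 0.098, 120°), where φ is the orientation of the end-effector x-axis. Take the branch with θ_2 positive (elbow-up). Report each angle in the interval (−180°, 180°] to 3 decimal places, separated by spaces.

wrist centre = target − a_3·(cos φ, sin φ) = (6.3300, -2.5001)
cos θ_2 = (46.3193−5²−2²)/(2·5·2) = 0.8660; θ_2 = 30.0070° (elbow-up)
β = atan2(-2.5001,6.3300) = -21.5519°; ψ = atan2(1.0002,6.7319) = 8.4510°
θ_1 = β − ψ = -30.0029°
θ_3 = φ − θ_1 − θ_2 = 119.9959° (wrapped to (-180°,180°])

-30.003 30.007 119.996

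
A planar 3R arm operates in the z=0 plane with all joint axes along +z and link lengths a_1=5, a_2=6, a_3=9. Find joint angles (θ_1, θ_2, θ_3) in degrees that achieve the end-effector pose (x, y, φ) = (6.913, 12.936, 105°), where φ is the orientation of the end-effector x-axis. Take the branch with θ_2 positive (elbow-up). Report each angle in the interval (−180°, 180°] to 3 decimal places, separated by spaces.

-0.003 45.006 59.996

wrist centre = target − a_3·(cos φ, sin φ) = (9.2424, 4.2427)
cos θ_2 = (103.4217−5²−6²)/(2·5·6) = 0.7070; θ_2 = 45.0064° (elbow-up)
β = atan2(4.2427,9.2424) = 24.6573°; ψ = atan2(4.2431,9.2422) = 24.6600°
θ_1 = β − ψ = -0.0028°
θ_3 = φ − θ_1 − θ_2 = 59.9964° (wrapped to (-180°,180°])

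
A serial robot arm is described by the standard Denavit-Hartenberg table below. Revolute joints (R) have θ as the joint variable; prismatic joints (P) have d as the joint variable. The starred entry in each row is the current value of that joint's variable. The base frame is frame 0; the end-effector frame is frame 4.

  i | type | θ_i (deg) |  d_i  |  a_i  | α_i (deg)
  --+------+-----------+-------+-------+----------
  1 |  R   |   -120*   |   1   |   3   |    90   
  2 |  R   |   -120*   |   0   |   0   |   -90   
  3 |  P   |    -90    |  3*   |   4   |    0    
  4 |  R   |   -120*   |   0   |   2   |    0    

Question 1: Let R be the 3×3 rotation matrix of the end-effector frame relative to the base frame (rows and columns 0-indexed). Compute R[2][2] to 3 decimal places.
End-effector z-axis (col 2 of R) = (-0.4330,-0.7500,-0.5000)
R[2][2] = -0.5000

-0.500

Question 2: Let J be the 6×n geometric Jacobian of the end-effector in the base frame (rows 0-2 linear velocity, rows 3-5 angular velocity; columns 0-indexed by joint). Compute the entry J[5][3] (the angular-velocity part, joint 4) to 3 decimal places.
axis z_3 = (-0.4330,-0.7500,-0.5000); lever o_n−o_3 = (0.4330,-1.2500,1.5000)
cross product → J_v[:, 3] = (-1.7500,0.4330,0.8660)
J_ω[:, 3] = z_3
entry J[5][3] = -0.5000

-0.500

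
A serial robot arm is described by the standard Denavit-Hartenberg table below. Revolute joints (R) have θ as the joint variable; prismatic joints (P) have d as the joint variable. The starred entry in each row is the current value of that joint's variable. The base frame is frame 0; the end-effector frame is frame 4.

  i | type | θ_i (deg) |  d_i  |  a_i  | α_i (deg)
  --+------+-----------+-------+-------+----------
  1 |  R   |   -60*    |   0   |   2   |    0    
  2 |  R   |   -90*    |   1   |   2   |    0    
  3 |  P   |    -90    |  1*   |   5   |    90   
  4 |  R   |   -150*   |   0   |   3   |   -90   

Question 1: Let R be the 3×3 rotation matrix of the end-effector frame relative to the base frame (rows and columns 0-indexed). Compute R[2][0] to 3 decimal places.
-0.500

End-effector x-axis (col 0 of R) = (0.4330,-0.7500,-0.5000)
R[2][0] = -0.5000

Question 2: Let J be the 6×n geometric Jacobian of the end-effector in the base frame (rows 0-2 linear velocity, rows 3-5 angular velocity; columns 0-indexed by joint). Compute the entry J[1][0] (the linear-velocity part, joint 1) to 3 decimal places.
axis z_0 = ẑ; lever o_n−o_0 = (-1.9330,-0.6519,0.5000)
cross product → J_v[:, 0] = (0.6519,-1.9330,0.0000)
J_ω[:, 0] = z_0
entry J[1][0] = -1.9330

-1.933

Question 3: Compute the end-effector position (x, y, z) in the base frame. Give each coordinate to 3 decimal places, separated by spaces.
after link 1: o_1 = (1.0000, -1.7321, 0.0000)
after link 2: o_2 = (-0.7321, -2.7321, 1.0000)
after link 3: o_3 = (-3.2321, 1.5981, 2.0000)
after link 4: o_4 = (-1.9330, -0.6519, 0.5000)

-1.933 -0.652 0.500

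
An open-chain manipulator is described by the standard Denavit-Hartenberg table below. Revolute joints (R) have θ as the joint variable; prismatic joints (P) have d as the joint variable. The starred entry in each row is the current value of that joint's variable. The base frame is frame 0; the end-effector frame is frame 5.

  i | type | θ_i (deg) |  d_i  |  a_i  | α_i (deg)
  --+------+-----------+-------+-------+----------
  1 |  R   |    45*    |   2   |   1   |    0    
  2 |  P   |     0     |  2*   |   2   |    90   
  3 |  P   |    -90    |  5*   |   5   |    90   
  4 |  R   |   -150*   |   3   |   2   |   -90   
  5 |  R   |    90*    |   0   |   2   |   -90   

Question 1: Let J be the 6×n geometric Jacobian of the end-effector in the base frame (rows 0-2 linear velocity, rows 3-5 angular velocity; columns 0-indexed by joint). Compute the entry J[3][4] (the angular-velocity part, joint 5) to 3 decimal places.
axis z_4 = (-0.6124,0.6124,-0.5000); lever o_n−o_4 = (1.4142,1.4142,0.0000)
cross product → J_v[:, 4] = (0.7071,-0.7071,-1.7321)
J_ω[:, 4] = z_4
entry J[3][4] = -0.6124

-0.612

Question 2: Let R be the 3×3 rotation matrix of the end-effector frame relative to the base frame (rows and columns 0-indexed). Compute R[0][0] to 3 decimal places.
0.707

End-effector x-axis (col 0 of R) = (0.7071,0.7071,0.0000)
R[0][0] = 0.7071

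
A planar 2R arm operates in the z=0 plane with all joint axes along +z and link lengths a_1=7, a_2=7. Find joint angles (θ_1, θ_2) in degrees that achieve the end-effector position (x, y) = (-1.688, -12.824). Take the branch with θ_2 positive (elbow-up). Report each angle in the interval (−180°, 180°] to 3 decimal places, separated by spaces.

cos θ_2 = (167.3043−7²−7²)/(2·7·7) = 0.7072; θ_2 = 44.9935° (elbow-up)
β = atan2(-12.8240,-1.6880) = -97.4986°; ψ = atan2(4.9492,11.9503) = 22.4968°
θ_1 = β − ψ = -119.9954°

-119.995 44.994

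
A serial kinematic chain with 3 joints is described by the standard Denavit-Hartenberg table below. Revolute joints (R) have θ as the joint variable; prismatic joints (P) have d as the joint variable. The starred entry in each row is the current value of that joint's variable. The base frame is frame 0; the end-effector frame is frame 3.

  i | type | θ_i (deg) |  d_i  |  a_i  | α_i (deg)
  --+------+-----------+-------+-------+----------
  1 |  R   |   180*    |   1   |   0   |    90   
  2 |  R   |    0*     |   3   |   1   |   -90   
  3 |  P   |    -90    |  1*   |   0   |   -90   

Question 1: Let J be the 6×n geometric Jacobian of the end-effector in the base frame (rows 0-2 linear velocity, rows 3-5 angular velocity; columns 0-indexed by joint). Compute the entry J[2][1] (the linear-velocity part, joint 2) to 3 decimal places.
1.000

axis z_1 = (0.0000,1.0000,0.0000); lever o_n−o_1 = (-1.0000,3.0000,1.0000)
cross product → J_v[:, 1] = (1.0000,-0.0000,1.0000)
J_ω[:, 1] = z_1
entry J[2][1] = 1.0000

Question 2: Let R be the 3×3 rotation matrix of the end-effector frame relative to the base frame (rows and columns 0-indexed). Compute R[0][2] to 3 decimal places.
End-effector z-axis (col 2 of R) = (-1.0000,0.0000,0.0000)
R[0][2] = -1.0000

-1.000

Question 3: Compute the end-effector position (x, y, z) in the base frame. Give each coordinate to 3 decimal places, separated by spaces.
after link 1: o_1 = (0.0000, 0.0000, 1.0000)
after link 2: o_2 = (-1.0000, 3.0000, 1.0000)
after link 3: o_3 = (-1.0000, 3.0000, 2.0000)

-1.000 3.000 2.000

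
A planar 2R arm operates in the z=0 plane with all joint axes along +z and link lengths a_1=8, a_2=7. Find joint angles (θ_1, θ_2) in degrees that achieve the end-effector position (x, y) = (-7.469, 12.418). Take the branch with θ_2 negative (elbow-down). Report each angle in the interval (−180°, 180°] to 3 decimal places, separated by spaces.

cos θ_2 = (209.9927−8²−7²)/(2·8·7) = 0.8660; θ_2 = -30.0022° (elbow-down)
β = atan2(12.4180,-7.4690) = 121.0255°; ψ = atan2(-3.5002,14.0620) = -13.9776°
θ_1 = β − ψ = 135.0031°

135.003 -30.002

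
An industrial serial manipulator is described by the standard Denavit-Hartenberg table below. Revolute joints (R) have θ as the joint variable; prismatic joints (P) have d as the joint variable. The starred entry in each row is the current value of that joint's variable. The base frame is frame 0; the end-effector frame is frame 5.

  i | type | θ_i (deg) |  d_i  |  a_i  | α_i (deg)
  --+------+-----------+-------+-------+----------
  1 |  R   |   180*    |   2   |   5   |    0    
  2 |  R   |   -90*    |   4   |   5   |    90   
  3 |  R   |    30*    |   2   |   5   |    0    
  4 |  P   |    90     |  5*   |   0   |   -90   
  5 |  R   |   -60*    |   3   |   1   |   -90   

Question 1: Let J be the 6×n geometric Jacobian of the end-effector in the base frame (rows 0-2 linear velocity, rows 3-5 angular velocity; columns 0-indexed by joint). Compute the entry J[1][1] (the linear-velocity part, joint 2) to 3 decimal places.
axis z_1 = (0.0000,0.0000,1.0000); lever o_n−o_1 = (7.8660,6.4821,5.4330)
cross product → J_v[:, 1] = (-6.4821,7.8660,0.0000)
J_ω[:, 1] = z_1
entry J[1][1] = 7.8660

7.866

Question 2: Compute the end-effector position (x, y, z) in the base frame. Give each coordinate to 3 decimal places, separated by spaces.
after link 1: o_1 = (-5.0000, 0.0000, 2.0000)
after link 2: o_2 = (-5.0000, 5.0000, 6.0000)
after link 3: o_3 = (-3.0000, 9.3301, 8.5000)
after link 4: o_4 = (2.0000, 9.3301, 8.5000)
after link 5: o_5 = (2.8660, 6.4821, 7.4330)

2.866 6.482 7.433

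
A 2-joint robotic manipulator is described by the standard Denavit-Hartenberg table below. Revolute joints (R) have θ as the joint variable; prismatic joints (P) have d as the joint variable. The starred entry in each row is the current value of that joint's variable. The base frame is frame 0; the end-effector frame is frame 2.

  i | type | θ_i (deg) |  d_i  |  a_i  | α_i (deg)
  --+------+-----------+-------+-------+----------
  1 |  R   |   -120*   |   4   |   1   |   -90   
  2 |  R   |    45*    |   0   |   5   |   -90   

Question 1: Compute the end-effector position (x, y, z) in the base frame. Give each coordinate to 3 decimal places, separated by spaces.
-2.268 -3.928 0.464

after link 1: o_1 = (-0.5000, -0.8660, 4.0000)
after link 2: o_2 = (-2.2678, -3.9279, 0.4645)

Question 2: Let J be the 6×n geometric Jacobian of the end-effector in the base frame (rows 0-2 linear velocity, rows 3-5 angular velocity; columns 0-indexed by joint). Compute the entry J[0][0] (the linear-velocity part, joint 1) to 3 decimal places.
3.928

axis z_0 = ẑ; lever o_n−o_0 = (-2.2678,-3.9279,0.4645)
cross product → J_v[:, 0] = (3.9279,-2.2678,0.0000)
J_ω[:, 0] = z_0
entry J[0][0] = 3.9279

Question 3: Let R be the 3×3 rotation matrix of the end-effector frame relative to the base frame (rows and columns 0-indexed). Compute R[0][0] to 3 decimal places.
End-effector x-axis (col 0 of R) = (-0.3536,-0.6124,-0.7071)
R[0][0] = -0.3536

-0.354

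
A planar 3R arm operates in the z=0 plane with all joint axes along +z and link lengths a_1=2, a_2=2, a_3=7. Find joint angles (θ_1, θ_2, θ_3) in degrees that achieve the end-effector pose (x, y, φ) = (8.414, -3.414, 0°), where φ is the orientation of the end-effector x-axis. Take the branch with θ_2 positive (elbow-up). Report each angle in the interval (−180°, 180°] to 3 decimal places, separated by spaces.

wrist centre = target − a_3·(cos φ, sin φ) = (1.4140, -3.4140)
cos θ_2 = (13.6548−2²−2²)/(2·2·2) = 0.7068; θ_2 = 45.0209° (elbow-up)
β = atan2(-3.4140,1.4140) = -67.5018°; ψ = atan2(1.4147,3.4137) = 22.5104°
θ_1 = β − ψ = -90.0122°
θ_3 = φ − θ_1 − θ_2 = 44.9914° (wrapped to (-180°,180°])

-90.012 45.021 44.991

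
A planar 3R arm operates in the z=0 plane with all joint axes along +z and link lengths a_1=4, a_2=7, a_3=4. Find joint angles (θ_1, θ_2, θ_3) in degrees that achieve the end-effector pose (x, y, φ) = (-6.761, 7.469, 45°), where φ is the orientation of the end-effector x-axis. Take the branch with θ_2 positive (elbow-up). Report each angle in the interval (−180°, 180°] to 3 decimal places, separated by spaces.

wrist centre = target − a_3·(cos φ, sin φ) = (-9.5894, 4.6406)
cos θ_2 = (113.4920−4²−7²)/(2·4·7) = 0.8659; θ_2 = 30.0110° (elbow-up)
β = atan2(4.6406,-9.5894) = 154.1765°; ψ = atan2(3.5012,10.0615) = 19.1867°
θ_1 = β − ψ = 134.9898°
θ_3 = φ − θ_1 − θ_2 = -120.0008° (wrapped to (-180°,180°])

134.990 30.011 -120.001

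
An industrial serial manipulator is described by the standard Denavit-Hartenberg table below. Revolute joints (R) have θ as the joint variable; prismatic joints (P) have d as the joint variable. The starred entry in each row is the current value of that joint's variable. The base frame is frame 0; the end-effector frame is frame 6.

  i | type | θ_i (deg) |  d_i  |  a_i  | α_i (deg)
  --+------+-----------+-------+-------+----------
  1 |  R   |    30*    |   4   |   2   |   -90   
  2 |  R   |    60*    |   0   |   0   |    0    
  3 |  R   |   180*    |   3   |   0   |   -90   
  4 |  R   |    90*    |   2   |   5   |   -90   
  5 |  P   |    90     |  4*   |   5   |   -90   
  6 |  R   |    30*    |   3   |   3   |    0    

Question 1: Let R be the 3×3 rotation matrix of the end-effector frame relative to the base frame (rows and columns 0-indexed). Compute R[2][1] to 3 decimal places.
1.000

End-effector y-axis (col 1 of R) = (-0.0000,-0.0000,1.0000)
R[2][1] = 1.0000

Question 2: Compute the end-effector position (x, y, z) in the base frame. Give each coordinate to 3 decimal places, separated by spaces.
after link 1: o_1 = (1.7321, 1.0000, 4.0000)
after link 2: o_2 = (1.7321, 1.0000, 4.0000)
after link 3: o_3 = (0.2321, 3.5981, 4.0000)
after link 4: o_4 = (4.2321, 0.1340, 5.0000)
after link 5: o_5 = (2.2141, -1.0311, -0.9641)
after link 6: o_6 = (-1.8840, 0.0670, -0.9641)

-1.884 0.067 -0.964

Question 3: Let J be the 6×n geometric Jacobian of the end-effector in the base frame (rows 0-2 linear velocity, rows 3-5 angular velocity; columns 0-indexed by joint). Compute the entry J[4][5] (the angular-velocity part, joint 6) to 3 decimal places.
0.866

axis z_5 = (-0.5000,0.8660,-0.0000); lever o_n−o_5 = (-4.0981,1.0981,-0.0000)
cross product → J_v[:, 5] = (-0.0000,-0.0000,3.0000)
J_ω[:, 5] = z_5
entry J[4][5] = 0.8660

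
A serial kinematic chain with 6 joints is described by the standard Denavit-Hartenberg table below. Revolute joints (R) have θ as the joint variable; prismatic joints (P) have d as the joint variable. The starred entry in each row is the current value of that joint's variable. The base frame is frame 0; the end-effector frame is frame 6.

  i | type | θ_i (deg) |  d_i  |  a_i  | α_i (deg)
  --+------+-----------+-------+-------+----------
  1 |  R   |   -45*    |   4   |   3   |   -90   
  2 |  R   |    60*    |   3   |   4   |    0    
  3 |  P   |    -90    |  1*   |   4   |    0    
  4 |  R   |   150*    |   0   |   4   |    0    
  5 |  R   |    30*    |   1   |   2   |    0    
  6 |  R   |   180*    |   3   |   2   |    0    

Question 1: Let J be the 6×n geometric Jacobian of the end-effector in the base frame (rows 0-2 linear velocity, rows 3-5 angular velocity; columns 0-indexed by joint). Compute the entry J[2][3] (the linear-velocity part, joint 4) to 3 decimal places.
2.000

axis z_3 = (0.7071,0.7071,0.0000); lever o_n−o_3 = (1.4142,4.2426,-3.4641)
cross product → J_v[:, 3] = (-2.4495,2.4495,2.0000)
J_ω[:, 3] = z_3
entry J[2][3] = 2.0000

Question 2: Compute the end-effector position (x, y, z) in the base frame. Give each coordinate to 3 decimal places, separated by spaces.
10.228 1.086 -0.928

after link 1: o_1 = (2.1213, -2.1213, 4.0000)
after link 2: o_2 = (5.6569, -1.4142, 0.5359)
after link 3: o_3 = (8.8135, -3.1566, 2.5359)
after link 4: o_4 = (7.3992, -1.7424, -0.9282)
after link 5: o_5 = (6.8816, 0.1895, -1.9282)
after link 6: o_6 = (10.2277, 1.0860, -0.9282)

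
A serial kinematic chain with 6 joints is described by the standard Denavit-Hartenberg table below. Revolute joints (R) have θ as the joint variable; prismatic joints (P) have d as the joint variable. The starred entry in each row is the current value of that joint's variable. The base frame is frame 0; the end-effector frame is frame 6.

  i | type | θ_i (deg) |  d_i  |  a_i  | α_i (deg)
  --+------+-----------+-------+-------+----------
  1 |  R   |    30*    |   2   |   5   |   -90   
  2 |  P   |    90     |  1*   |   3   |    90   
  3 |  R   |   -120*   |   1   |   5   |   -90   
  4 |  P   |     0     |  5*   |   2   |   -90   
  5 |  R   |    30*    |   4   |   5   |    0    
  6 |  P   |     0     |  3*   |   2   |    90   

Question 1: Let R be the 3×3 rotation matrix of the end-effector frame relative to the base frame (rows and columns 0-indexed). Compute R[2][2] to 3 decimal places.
-0.500

End-effector z-axis (col 2 of R) = (0.4330,-0.7500,-0.5000)
R[2][2] = -0.5000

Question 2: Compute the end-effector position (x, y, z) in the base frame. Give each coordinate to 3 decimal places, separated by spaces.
after link 1: o_1 = (4.3301, 2.5000, 2.0000)
after link 2: o_2 = (3.8301, 3.3660, -1.0000)
after link 3: o_3 = (6.8612, 0.1160, 1.5000)
after link 4: o_4 = (8.9772, -3.5490, -1.8301)
after link 5: o_5 = (6.7631, -7.7141, 2.5000)
after link 6: o_6 = (4.6651, -10.0801, 4.2321)

4.665 -10.080 4.232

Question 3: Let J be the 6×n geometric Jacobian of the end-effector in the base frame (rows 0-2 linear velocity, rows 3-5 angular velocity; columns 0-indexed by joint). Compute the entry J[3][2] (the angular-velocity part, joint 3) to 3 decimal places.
axis z_2 = (0.8660,0.5000,0.0000); lever o_n−o_2 = (0.8349,-13.4462,5.2321)
cross product → J_v[:, 2] = (2.6160,-4.5311,-12.0622)
J_ω[:, 2] = z_2
entry J[3][2] = 0.8660

0.866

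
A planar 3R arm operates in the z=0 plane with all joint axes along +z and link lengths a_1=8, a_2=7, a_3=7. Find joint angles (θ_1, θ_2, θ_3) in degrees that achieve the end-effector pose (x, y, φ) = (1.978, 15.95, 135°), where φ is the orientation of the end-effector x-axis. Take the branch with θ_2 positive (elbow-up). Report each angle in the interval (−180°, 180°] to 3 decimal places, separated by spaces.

30.002 60.000 44.997

wrist centre = target − a_3·(cos φ, sin φ) = (6.9277, 11.0003)
cos θ_2 = (168.9992−8²−7²)/(2·8·7) = 0.5000; θ_2 = 60.0004° (elbow-up)
β = atan2(11.0003,6.9277) = 57.7981°; ψ = atan2(6.0622,11.5000) = 27.7960°
θ_1 = β − ψ = 30.0021°
θ_3 = φ − θ_1 − θ_2 = 44.9975° (wrapped to (-180°,180°])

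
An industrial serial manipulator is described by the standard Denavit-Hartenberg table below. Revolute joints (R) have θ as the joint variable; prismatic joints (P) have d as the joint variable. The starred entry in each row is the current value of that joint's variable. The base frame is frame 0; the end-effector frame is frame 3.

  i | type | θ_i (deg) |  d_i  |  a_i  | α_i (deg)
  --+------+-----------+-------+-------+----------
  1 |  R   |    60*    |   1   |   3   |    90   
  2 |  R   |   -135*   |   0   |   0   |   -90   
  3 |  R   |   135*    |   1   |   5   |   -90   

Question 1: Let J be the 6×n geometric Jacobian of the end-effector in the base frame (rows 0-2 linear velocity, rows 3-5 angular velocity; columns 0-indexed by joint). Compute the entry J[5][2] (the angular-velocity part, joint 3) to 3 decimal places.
axis z_2 = (0.3536,0.6124,-0.7071); lever o_n−o_2 = (-1.4583,4.5452,1.7929)
cross product → J_v[:, 2] = (4.3119,0.3973,2.5000)
J_ω[:, 2] = z_2
entry J[5][2] = -0.7071

-0.707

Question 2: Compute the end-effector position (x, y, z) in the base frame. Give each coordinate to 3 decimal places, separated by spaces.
after link 1: o_1 = (1.5000, 2.5981, 1.0000)
after link 2: o_2 = (1.5000, 2.5981, 1.0000)
after link 3: o_3 = (0.0417, 7.1433, 2.7929)

0.042 7.143 2.793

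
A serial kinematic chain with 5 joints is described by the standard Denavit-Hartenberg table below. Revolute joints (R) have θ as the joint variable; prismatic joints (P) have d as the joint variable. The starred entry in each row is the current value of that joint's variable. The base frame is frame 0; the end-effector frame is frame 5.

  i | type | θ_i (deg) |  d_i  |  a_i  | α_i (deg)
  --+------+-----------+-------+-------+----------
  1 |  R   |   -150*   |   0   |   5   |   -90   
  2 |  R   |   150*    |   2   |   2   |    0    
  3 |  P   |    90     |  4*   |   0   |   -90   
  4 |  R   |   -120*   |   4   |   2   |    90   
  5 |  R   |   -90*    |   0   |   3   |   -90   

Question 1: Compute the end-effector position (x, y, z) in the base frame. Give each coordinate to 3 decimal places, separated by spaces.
after link 1: o_1 = (-4.3301, -2.5000, 0.0000)
after link 2: o_2 = (-1.8301, -3.3660, -1.0000)
after link 3: o_3 = (0.1699, -6.8301, -1.0000)
after link 4: o_4 = (-2.3971, -10.3122, 0.1340)
after link 5: o_5 = (-0.1471, -9.0131, -1.3660)

-0.147 -9.013 -1.366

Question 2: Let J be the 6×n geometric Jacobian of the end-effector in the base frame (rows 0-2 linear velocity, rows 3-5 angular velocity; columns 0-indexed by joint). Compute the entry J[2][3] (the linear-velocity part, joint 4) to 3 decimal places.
1.500

axis z_3 = (-0.7500,-0.4330,0.5000); lever o_n−o_3 = (-0.3170,-2.1830,-0.3660)
cross product → J_v[:, 3] = (1.2500,-0.4330,1.5000)
J_ω[:, 3] = z_3
entry J[2][3] = 1.5000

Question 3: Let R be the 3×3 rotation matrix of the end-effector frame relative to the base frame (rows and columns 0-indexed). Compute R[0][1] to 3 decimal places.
0.625

End-effector y-axis (col 1 of R) = (0.6250,-0.2165,0.7500)
R[0][1] = 0.6250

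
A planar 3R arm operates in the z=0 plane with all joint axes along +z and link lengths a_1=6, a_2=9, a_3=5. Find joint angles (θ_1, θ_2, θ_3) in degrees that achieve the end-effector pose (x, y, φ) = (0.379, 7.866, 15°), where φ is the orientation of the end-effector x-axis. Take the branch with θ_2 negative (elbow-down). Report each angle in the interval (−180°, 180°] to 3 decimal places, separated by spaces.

-156.786 -120.001 -68.213

wrist centre = target − a_3·(cos φ, sin φ) = (-4.4506, 6.5719)
cos θ_2 = (62.9980−6²−9²)/(2·6·9) = -0.5000; θ_2 = -120.0012° (elbow-down)
β = atan2(6.5719,-4.4506) = 124.1067°; ψ = atan2(-7.7941,1.4998) = -79.1076°
θ_1 = β − ψ = 203.2143°
θ_3 = φ − θ_1 − θ_2 = -68.2131° (wrapped to (-180°,180°])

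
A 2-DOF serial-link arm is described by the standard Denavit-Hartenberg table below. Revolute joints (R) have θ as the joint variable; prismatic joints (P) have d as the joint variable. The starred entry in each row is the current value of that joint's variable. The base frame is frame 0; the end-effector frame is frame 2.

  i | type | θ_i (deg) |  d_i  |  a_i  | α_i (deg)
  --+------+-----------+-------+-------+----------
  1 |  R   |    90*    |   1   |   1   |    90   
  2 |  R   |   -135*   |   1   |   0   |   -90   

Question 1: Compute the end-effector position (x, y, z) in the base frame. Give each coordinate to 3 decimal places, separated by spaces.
after link 1: o_1 = (0.0000, 1.0000, 1.0000)
after link 2: o_2 = (1.0000, 1.0000, 1.0000)

1.000 1.000 1.000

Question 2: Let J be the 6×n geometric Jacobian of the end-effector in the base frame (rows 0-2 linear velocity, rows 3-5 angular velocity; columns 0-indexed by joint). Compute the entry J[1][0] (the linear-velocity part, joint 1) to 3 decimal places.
axis z_0 = ẑ; lever o_n−o_0 = (1.0000,1.0000,1.0000)
cross product → J_v[:, 0] = (-1.0000,1.0000,0.0000)
J_ω[:, 0] = z_0
entry J[1][0] = 1.0000

1.000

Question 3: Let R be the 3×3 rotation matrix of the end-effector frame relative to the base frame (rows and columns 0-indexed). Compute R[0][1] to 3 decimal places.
-1.000

End-effector y-axis (col 1 of R) = (-1.0000,0.0000,-0.0000)
R[0][1] = -1.0000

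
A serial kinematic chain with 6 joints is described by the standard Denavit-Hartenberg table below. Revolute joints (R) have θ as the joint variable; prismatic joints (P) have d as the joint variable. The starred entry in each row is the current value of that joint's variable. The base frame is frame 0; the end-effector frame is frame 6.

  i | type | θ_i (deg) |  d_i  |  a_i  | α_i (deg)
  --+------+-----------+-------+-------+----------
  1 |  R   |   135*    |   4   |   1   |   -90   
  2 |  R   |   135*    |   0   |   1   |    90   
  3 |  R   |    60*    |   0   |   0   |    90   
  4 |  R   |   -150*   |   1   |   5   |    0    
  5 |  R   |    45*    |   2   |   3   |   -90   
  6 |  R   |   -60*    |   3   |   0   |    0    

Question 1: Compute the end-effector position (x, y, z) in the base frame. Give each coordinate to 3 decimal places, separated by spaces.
after link 1: o_1 = (-0.7071, 0.7071, 4.0000)
after link 2: o_2 = (-0.2071, 0.2071, 3.2929)
after link 3: o_3 = (-0.2071, 0.2071, 3.2929)
after link 4: o_4 = (3.3986, 2.6118, 5.9792)
after link 5: o_5 = (6.7020, 1.6736, 7.0780)
after link 6: o_6 = (6.0401, -1.2136, 6.6026)

6.040 -1.214 6.603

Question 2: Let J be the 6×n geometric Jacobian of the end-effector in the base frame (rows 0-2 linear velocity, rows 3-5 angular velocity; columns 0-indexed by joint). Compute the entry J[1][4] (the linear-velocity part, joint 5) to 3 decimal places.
axis z_4 = (0.7866,-0.0795,-0.6124); lever o_n−o_4 = (2.6415,-3.8254,0.6233)
cross product → J_v[:, 4] = (-2.3921,-2.1079,-2.7990)
J_ω[:, 4] = z_4
entry J[1][4] = -2.1079

-2.108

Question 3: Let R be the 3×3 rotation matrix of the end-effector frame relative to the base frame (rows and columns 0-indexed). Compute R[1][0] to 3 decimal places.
End-effector x-axis (col 0 of R) = (0.9696,-0.1987,-0.1431)
R[1][0] = -0.1987

-0.199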